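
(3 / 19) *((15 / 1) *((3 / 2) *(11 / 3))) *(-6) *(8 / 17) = -11880 / 323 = -36.78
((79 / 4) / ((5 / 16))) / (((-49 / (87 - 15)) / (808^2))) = -14853961728 / 245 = -60628415.22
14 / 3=4.67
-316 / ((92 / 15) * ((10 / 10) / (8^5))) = -38830080 / 23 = -1688264.35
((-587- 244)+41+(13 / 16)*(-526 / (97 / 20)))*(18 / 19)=-1533195 / 1843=-831.90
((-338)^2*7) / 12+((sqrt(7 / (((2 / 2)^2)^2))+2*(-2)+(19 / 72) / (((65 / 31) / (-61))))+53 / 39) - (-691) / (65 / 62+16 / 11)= sqrt(7)+178170894559 / 2662920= 66910.74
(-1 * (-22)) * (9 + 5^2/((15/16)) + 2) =828.67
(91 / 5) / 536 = 91 / 2680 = 0.03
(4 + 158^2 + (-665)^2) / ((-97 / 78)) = -36441054 / 97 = -375680.97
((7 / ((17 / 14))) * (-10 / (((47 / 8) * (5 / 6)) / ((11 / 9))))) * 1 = -34496 / 2397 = -14.39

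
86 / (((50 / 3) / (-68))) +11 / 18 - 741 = -491071 / 450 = -1091.27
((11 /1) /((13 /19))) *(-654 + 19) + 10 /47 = -6237475 /611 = -10208.63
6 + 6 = 12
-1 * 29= -29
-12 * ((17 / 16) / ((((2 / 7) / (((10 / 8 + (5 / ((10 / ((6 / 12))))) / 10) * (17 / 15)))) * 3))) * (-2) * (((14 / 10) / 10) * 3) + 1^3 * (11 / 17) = 12717587 / 680000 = 18.70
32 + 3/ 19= 611/ 19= 32.16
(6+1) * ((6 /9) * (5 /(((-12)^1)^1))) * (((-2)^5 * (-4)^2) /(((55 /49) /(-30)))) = -878080 /33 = -26608.48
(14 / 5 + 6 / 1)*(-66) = -2904 / 5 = -580.80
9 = 9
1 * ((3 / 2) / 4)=3 / 8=0.38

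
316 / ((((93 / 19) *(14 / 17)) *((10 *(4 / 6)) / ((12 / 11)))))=153102 / 11935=12.83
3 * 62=186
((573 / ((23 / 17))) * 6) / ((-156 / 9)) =-146.60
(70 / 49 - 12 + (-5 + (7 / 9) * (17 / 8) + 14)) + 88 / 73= 47345 / 36792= 1.29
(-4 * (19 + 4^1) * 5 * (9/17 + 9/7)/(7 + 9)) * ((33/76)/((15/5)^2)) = -2.52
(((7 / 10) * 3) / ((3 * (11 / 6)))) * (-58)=-22.15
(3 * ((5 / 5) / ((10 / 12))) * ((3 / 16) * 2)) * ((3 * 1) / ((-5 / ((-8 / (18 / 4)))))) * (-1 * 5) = -36 / 5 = -7.20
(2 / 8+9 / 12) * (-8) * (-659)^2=-3474248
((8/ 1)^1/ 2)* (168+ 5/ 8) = 1349/ 2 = 674.50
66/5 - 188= -874/5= -174.80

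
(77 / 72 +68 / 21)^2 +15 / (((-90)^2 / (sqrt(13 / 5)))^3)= 13*sqrt(65) / 885735000000 +4713241 / 254016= 18.55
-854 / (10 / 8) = -3416 / 5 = -683.20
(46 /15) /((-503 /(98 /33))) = -4508 /248985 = -0.02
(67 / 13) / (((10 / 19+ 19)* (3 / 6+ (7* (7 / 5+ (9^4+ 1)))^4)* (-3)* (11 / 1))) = -1591250 / 886439021621207658711160053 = -0.00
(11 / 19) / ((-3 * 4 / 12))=-11 / 19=-0.58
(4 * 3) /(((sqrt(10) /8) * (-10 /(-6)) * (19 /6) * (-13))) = -864 * sqrt(10) /6175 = -0.44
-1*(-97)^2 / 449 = -9409 / 449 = -20.96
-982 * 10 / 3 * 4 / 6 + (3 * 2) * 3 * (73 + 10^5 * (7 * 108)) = 12247192186 / 9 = 1360799131.78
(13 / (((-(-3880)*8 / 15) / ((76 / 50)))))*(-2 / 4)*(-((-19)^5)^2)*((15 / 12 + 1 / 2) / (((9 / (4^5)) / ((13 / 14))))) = 39373707507598022 / 7275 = 5412193471834.78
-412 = -412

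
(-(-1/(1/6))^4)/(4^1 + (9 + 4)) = -1296/17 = -76.24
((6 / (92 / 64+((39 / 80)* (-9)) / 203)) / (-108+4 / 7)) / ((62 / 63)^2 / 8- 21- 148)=169198470 / 724384201399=0.00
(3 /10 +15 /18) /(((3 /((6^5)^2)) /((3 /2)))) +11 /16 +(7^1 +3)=2741134167 /80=34264177.09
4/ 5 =0.80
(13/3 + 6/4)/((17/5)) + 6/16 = 853/408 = 2.09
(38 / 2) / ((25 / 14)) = 266 / 25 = 10.64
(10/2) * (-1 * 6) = -30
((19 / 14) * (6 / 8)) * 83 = 84.48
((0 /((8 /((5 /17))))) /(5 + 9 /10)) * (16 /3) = 0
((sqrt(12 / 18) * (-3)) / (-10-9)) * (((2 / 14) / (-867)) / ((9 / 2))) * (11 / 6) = -11 * sqrt(6) / 3113397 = -0.00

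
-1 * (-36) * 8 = 288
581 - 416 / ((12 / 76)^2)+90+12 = -144029 / 9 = -16003.22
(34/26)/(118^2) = 17/181012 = 0.00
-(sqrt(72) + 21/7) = -6 *sqrt(2) - 3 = -11.49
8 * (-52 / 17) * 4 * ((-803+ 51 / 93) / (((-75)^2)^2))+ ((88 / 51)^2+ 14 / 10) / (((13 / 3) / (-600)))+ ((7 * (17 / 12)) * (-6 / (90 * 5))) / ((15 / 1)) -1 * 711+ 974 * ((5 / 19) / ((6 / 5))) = -7924451086563079 / 7181198437500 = -1103.50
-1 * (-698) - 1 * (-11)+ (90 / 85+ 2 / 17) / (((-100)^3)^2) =602650000000001 / 850000000000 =709.00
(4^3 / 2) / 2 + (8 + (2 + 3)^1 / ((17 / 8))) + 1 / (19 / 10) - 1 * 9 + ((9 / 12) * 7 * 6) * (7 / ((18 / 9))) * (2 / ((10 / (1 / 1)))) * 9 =1397487 / 6460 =216.33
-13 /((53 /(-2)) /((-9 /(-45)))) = 26 /265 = 0.10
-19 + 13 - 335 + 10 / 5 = -339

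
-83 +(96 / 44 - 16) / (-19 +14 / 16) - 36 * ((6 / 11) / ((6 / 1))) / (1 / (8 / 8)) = -12399 / 145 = -85.51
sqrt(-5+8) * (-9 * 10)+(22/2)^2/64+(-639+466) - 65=-15111/64 - 90 * sqrt(3)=-391.99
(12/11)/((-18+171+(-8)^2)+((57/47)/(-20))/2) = 22560/4486933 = 0.01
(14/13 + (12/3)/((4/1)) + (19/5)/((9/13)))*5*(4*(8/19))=141632/2223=63.71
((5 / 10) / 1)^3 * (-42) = -21 / 4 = -5.25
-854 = -854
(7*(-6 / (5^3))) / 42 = -1 / 125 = -0.01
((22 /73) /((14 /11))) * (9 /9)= 121 /511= 0.24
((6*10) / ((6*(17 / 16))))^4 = 655360000 / 83521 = 7846.65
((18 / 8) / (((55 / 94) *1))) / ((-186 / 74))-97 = -335987 / 3410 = -98.53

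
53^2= 2809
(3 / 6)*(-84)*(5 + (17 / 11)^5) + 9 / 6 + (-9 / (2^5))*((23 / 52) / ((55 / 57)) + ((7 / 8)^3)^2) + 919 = 339.96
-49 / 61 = -0.80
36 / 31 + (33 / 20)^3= 1402047 / 248000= 5.65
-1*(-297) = 297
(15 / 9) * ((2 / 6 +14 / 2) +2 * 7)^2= 20480 / 27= 758.52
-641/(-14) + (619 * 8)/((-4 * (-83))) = 70535/1162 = 60.70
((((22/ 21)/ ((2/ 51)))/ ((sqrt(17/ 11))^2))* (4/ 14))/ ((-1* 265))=-242/ 12985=-0.02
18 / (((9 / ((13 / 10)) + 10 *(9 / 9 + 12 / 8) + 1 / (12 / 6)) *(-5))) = -156 / 1405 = -0.11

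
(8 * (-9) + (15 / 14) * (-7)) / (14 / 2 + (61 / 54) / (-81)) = -347733 / 30557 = -11.38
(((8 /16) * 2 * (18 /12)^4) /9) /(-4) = -9 /64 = -0.14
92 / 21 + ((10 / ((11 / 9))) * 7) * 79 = 1046182 / 231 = 4528.93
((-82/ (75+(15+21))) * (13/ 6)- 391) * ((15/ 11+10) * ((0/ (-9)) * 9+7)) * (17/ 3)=-1944698000/ 10989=-176967.69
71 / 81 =0.88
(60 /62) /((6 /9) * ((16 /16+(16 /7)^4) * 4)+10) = 108045 /9540653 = 0.01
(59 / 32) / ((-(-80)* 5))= 59 / 12800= 0.00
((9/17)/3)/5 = 3/85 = 0.04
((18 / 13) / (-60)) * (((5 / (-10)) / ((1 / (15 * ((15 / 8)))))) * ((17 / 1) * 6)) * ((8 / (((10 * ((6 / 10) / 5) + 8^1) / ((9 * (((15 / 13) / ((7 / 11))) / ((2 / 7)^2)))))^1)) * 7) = 2504935125 / 62192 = 40277.45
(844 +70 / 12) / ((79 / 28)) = 71386 / 237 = 301.21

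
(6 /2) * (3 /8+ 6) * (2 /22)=153 /88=1.74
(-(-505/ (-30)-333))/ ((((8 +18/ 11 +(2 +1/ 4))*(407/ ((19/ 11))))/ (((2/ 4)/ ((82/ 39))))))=468559/ 17454602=0.03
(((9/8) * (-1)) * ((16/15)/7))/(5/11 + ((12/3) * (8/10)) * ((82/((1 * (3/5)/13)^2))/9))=-5346/426840575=-0.00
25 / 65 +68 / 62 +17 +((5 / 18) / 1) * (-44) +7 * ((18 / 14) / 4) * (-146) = -2337535 / 7254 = -322.24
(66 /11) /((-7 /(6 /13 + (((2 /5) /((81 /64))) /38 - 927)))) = 185370886 /233415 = 794.17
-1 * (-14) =14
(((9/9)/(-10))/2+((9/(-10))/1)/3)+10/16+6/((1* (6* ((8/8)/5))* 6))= 133/120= 1.11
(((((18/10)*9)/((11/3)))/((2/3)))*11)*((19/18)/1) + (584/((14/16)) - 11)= 102673/140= 733.38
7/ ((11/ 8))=56/ 11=5.09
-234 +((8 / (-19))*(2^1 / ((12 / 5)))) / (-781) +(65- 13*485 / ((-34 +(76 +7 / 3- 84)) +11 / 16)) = -603568583 / 83291307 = -7.25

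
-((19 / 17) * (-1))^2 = -361 / 289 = -1.25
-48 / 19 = -2.53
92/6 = 15.33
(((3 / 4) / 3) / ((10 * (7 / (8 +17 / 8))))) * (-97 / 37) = -7857 / 82880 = -0.09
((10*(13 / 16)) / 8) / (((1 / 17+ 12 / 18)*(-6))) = -1105 / 4736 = -0.23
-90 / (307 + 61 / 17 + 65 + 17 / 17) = -255 / 1067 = -0.24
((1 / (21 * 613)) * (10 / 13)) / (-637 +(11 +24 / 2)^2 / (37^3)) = -253265 / 2699793889884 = -0.00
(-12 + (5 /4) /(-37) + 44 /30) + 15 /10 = -20129 /2220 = -9.07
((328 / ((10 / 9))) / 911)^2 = 2178576 / 20748025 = 0.11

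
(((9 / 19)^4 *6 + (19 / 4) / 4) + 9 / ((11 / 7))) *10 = 827645365 / 11468248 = 72.17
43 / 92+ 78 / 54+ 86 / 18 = 5539 / 828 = 6.69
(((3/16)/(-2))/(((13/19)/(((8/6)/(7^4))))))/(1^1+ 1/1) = -19/499408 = -0.00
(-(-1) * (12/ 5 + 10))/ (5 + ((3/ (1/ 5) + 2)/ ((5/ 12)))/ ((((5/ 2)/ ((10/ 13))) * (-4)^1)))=806/ 121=6.66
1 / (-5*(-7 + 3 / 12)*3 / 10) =8 / 81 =0.10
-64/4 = -16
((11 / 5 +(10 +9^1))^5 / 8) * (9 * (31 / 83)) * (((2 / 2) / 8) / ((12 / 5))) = 38892180849 / 415000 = 93716.10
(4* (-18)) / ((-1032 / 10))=30 / 43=0.70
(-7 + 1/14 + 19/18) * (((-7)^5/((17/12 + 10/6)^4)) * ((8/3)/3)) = 49172480/50653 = 970.77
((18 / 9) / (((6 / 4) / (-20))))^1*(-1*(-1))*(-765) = 20400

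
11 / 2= 5.50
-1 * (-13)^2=-169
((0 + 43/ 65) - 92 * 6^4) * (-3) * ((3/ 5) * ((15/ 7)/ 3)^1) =69750333/ 455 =153297.44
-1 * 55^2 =-3025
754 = 754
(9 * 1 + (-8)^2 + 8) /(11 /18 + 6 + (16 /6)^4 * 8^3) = 13122 /4195375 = 0.00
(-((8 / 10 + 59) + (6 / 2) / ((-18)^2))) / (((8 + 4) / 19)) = -613643 / 6480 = -94.70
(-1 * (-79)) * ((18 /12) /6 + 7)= 2291 /4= 572.75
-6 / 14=-3 / 7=-0.43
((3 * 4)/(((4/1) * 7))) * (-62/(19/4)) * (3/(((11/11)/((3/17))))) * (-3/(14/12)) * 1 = 120528/15827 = 7.62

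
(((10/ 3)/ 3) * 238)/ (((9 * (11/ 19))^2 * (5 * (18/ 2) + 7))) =214795/ 1146717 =0.19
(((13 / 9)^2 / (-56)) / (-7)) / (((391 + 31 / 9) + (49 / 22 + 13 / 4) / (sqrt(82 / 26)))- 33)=5454688954 / 370394306707131- 448019 * sqrt(533) / 82309845934918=0.00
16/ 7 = 2.29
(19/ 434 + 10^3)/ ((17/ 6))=1302057/ 3689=352.96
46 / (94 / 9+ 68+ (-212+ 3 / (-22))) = -9108 / 26471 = -0.34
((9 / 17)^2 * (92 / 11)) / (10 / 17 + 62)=1863 / 49742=0.04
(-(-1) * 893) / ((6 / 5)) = 4465 / 6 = 744.17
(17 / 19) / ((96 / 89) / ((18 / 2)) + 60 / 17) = 77163 / 314716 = 0.25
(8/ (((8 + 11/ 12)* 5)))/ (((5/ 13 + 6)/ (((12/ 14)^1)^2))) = 44928/ 2175845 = 0.02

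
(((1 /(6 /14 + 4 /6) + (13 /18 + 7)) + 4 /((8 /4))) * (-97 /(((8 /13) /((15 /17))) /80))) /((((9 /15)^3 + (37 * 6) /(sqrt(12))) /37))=8714540625 /37844522 - 13434916796875 * sqrt(3) /340600698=-68090.08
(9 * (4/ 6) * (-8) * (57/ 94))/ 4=-342/ 47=-7.28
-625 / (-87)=625 / 87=7.18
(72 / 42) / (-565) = -12 / 3955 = -0.00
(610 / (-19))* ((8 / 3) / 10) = -488 / 57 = -8.56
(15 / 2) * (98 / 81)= 245 / 27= 9.07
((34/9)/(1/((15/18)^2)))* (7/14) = 425/324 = 1.31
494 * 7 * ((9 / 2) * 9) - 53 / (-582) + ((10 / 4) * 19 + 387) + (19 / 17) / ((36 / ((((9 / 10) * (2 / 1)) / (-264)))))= 407717096719 / 2902240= 140483.59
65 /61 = 1.07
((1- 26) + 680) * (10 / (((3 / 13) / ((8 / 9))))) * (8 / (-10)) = -544960 / 27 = -20183.70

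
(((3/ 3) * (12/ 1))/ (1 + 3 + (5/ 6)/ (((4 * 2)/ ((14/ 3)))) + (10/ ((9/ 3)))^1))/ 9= 96/ 563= 0.17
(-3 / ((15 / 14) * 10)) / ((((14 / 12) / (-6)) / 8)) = 288 / 25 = 11.52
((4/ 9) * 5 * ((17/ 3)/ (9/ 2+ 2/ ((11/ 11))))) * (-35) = -23800/ 351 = -67.81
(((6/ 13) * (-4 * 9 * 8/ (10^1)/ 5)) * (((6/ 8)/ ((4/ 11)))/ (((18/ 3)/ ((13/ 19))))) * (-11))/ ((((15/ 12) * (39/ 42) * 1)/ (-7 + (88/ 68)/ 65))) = -1411108776/ 34116875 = -41.36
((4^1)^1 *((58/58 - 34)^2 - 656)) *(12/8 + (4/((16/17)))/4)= 17753/4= 4438.25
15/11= 1.36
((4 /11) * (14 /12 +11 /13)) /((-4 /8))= -628 /429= -1.46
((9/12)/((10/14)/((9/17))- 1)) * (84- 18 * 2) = 1134/11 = 103.09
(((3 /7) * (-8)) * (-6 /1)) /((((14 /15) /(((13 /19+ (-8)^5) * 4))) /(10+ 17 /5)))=-36039853152 /931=-38710905.64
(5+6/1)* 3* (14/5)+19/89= 41213/445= 92.61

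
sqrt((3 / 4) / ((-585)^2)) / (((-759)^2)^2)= sqrt(3) / 388287102716370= 0.00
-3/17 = -0.18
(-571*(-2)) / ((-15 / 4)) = -4568 / 15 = -304.53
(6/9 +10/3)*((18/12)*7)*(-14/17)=-588/17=-34.59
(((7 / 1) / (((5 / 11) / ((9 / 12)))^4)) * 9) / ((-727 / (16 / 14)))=-10673289 / 14540000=-0.73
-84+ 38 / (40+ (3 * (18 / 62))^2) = -3253678 / 39169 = -83.07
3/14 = 0.21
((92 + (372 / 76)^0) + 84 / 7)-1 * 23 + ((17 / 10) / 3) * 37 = 102.97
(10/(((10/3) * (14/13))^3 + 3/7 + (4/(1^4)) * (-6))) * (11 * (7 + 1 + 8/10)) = 401945544/9420365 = 42.67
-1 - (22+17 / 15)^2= -120634 / 225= -536.15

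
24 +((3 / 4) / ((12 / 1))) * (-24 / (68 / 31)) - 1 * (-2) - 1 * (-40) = 8883 / 136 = 65.32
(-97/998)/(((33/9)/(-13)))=0.34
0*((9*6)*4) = 0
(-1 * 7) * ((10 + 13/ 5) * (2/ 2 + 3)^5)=-451584/ 5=-90316.80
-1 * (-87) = 87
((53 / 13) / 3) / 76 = 53 / 2964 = 0.02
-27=-27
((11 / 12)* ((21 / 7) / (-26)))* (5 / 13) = -55 / 1352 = -0.04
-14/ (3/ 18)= -84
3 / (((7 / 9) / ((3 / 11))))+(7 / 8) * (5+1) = 6.30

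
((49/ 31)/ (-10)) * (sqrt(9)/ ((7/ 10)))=-21/ 31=-0.68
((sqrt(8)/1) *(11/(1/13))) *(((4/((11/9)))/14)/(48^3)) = 13 *sqrt(2)/21504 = 0.00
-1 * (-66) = 66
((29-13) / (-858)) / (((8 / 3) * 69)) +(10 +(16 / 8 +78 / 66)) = 11824 / 897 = 13.18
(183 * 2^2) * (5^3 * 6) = 549000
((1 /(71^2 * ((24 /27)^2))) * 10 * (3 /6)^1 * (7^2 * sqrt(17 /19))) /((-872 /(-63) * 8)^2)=78764805 * sqrt(323) /298306843181056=0.00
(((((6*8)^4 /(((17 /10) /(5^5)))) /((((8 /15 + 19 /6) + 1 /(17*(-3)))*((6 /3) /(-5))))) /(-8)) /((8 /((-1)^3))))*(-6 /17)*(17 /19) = 1166400000000 /35663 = 32706166.05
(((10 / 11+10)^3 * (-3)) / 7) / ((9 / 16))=-9216000 / 9317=-989.16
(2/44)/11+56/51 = 13603/12342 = 1.10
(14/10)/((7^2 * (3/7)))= 1/15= 0.07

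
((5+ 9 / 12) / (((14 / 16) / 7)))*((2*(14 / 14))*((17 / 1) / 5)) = 312.80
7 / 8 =0.88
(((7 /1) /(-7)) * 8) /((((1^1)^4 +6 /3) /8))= -64 /3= -21.33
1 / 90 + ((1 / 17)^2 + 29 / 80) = 78461 / 208080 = 0.38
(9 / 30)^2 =0.09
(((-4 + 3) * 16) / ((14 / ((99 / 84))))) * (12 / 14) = -1.15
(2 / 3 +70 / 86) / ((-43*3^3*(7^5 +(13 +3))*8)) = -0.00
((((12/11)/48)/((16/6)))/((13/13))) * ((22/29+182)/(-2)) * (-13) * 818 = 21135075/2552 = 8281.77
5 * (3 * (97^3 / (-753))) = -4563365 / 251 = -18180.74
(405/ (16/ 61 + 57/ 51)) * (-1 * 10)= -2934.91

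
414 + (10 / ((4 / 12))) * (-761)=-22416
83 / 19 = 4.37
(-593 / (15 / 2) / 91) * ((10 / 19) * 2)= -4744 / 5187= -0.91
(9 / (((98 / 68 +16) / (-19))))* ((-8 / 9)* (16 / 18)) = 41344 / 5337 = 7.75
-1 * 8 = -8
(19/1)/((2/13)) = 247/2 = 123.50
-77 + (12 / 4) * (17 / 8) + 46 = -197 / 8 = -24.62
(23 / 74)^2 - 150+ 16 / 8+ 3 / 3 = -804443 / 5476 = -146.90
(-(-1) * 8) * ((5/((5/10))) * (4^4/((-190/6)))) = -12288/19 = -646.74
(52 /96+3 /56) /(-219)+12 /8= 6886 /4599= 1.50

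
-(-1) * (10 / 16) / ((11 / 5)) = 25 / 88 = 0.28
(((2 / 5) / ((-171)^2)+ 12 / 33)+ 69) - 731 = -1064079968 / 1608255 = -661.64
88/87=1.01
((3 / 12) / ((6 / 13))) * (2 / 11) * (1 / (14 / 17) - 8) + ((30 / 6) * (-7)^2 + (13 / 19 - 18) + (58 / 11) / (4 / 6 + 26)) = 9972407 / 43890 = 227.21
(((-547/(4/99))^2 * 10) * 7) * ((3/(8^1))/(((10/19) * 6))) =390028805397/256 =1523550021.08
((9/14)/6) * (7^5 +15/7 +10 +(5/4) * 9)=1803.26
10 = 10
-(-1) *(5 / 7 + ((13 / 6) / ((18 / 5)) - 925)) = -698305 / 756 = -923.68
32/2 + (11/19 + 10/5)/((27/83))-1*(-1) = 12788/513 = 24.93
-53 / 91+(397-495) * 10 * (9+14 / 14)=-891853 / 91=-9800.58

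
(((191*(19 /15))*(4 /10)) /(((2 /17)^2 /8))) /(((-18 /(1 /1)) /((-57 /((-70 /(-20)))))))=79707356 /1575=50607.85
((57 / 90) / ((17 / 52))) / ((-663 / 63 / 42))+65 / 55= -104107 / 15895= -6.55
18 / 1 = 18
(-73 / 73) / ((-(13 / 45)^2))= 2025 / 169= 11.98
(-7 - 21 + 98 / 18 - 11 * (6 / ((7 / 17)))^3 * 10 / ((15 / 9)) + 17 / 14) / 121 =-1260846865 / 747054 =-1687.76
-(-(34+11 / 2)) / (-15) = -79 / 30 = -2.63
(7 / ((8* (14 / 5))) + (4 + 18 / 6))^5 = 21924480357 / 1048576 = 20908.81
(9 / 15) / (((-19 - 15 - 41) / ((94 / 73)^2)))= -8836 / 666125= -0.01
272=272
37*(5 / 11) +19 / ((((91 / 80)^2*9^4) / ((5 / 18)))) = 90465526265 / 5378832459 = 16.82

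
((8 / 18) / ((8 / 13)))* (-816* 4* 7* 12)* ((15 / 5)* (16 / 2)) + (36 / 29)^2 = -3996753648 / 841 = -4752382.46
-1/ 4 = -0.25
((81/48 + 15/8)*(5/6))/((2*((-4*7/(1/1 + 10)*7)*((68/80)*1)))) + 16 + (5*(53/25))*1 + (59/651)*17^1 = 695180743/24790080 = 28.04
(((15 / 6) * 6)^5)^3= 437893890380859375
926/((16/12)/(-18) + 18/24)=100008/73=1369.97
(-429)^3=-78953589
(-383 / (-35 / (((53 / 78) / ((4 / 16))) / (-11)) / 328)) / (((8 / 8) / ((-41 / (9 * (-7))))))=-545961904 / 945945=-577.16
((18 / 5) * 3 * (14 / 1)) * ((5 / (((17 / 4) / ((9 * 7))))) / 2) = 5603.29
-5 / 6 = -0.83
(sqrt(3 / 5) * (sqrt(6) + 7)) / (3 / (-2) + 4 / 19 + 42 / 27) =27.51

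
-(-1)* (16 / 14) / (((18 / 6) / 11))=4.19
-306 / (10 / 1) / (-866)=153 / 4330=0.04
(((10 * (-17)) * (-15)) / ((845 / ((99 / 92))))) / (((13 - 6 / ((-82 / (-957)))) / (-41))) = 42436845 / 18175612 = 2.33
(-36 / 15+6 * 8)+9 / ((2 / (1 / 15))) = 459 / 10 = 45.90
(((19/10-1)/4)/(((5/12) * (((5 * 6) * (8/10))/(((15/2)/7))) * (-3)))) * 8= -9/140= -0.06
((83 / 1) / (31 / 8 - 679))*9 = -5976 / 5401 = -1.11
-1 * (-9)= 9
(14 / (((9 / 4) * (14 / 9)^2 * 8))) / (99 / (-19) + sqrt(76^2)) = 171 / 37660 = 0.00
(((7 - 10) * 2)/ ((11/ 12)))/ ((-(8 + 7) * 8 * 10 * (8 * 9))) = 1/ 13200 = 0.00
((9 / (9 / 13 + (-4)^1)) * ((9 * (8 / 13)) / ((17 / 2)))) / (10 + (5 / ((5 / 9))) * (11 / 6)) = -2592 / 38743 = -0.07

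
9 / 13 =0.69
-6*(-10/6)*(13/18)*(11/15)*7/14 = 143/54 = 2.65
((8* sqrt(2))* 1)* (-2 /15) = -16* sqrt(2) /15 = -1.51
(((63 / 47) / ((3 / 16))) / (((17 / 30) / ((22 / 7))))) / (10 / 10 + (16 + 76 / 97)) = 204864 / 91885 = 2.23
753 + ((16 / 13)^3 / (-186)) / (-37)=5692589429 / 7559877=753.00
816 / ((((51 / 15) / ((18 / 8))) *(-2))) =-270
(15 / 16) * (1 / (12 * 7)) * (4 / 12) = 5 / 1344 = 0.00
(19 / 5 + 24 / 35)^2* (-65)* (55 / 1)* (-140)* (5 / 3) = 352480700 / 21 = 16784795.24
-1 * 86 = -86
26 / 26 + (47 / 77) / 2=1.31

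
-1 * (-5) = 5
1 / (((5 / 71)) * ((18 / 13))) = 923 / 90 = 10.26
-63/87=-21/29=-0.72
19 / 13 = 1.46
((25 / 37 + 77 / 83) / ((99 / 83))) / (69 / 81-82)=-14772 / 891737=-0.02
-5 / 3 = -1.67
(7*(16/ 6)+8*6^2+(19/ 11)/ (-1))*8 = 80504/ 33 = 2439.52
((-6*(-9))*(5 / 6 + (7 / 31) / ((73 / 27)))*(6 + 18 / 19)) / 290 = 7394706 / 6234565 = 1.19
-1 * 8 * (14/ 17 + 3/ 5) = -968/ 85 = -11.39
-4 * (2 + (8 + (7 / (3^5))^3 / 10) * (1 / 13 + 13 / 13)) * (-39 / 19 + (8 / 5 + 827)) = -35096.48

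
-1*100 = -100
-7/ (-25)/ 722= 7/ 18050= 0.00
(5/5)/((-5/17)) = -17/5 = -3.40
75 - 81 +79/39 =-155/39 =-3.97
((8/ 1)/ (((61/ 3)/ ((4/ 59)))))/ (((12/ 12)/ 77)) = 7392/ 3599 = 2.05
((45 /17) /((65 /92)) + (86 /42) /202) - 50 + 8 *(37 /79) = -3147330787 /74061078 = -42.50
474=474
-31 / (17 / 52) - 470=-9602 / 17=-564.82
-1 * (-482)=482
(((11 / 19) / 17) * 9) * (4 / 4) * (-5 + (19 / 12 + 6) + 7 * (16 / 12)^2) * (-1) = -5951 / 1292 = -4.61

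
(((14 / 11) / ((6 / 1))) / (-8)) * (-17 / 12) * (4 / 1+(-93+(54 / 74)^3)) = -267061823 / 80234352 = -3.33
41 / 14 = 2.93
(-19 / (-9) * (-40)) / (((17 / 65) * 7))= -49400 / 1071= -46.13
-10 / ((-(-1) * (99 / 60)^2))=-4000 / 1089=-3.67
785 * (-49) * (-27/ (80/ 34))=3531087/ 8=441385.88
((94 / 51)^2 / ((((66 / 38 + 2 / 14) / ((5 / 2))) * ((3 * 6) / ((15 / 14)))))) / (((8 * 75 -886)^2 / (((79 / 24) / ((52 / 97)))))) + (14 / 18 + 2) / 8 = 5531857919773 / 15930824532480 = 0.35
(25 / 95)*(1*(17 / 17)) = 5 / 19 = 0.26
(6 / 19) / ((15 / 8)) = 16 / 95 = 0.17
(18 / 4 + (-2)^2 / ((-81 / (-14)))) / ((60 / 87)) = 24389 / 3240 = 7.53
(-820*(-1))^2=672400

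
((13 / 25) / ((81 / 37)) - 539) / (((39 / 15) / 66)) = -24001868 / 1755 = -13676.28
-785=-785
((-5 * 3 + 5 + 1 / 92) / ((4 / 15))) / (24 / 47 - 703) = 647895 / 12150256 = 0.05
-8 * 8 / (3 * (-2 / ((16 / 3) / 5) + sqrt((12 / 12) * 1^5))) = 512 / 21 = 24.38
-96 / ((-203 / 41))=3936 / 203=19.39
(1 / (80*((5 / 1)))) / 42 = 1 / 16800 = 0.00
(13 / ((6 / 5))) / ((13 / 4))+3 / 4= 49 / 12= 4.08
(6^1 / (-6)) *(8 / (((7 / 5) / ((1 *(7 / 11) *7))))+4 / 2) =-302 / 11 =-27.45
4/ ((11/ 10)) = 40/ 11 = 3.64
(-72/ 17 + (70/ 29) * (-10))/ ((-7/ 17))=13988/ 203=68.91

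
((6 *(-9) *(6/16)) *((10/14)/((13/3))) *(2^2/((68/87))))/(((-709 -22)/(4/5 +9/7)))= 1543293/31663996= 0.05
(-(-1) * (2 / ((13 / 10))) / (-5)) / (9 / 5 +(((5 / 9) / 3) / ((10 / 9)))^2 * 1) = -720 / 4277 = -0.17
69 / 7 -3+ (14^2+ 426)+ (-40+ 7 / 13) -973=-34908 / 91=-383.60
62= 62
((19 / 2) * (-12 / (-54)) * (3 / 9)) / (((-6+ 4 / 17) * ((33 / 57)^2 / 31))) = -3614693 / 320166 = -11.29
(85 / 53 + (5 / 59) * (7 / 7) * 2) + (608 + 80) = 2156921 / 3127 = 689.77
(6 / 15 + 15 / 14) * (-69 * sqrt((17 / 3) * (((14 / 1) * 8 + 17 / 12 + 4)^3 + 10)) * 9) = -120819 * sqrt(164545777) / 560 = -2767518.80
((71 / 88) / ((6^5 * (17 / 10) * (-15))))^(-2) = 304479606030336 / 5041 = 60400635990.94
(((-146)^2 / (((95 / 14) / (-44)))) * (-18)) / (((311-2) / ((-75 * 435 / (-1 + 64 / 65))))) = 33414236856000 / 1957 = 17074214029.64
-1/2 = -0.50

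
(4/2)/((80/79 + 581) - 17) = 79/22318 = 0.00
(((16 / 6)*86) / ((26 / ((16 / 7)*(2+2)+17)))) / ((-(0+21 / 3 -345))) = 0.68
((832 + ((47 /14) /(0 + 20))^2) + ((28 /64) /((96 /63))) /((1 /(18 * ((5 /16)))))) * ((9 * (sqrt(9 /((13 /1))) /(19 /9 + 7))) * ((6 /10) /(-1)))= -3049325316279 * sqrt(13) /26743808000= -411.10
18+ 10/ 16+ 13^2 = 1501/ 8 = 187.62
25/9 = 2.78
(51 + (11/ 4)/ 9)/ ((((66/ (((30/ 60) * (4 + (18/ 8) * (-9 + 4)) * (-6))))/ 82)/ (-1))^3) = -3104648654843/ 3066624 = -1012399.52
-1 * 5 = -5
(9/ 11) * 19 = 171/ 11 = 15.55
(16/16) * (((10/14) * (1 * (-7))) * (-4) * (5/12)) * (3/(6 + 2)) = 25/8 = 3.12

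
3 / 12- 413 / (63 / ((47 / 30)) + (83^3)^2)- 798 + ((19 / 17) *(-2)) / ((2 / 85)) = -54872691451959687 / 61464790200932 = -892.75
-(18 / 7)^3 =-5832 / 343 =-17.00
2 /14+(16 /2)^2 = 64.14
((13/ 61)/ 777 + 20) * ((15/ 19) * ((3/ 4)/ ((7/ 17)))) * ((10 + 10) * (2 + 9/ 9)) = 3625920225/ 2101267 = 1725.59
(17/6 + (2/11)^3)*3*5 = 113375/2662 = 42.59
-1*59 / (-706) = 59 / 706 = 0.08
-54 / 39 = -18 / 13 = -1.38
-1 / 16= -0.06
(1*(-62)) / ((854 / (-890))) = 27590 / 427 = 64.61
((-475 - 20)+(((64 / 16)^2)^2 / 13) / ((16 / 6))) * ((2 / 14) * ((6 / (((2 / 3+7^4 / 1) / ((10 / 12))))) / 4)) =-19017 / 524524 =-0.04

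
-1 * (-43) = 43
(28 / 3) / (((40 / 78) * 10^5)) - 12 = -5999909 / 500000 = -12.00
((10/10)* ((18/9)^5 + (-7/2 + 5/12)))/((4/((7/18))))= 2429/864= 2.81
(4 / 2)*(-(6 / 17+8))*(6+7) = -3692 / 17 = -217.18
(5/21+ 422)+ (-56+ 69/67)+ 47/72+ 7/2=12542135/33768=371.42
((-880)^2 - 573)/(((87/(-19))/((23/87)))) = -338162399/7569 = -44677.29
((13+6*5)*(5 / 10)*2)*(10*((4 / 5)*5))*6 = 10320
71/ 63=1.13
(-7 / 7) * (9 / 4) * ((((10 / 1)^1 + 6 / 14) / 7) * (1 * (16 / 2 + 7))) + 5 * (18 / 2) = -1035 / 196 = -5.28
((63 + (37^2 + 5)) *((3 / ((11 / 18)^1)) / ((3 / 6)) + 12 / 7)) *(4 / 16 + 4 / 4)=1595070 / 77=20715.19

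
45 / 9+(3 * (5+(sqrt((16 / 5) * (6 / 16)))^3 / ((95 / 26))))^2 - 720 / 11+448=646.09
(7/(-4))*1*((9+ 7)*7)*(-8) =1568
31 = 31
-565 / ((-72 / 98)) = 27685 / 36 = 769.03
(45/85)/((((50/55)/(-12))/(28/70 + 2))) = -16.77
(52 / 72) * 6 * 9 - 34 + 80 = 85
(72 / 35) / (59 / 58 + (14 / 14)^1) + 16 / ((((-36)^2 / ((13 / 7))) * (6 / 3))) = 10859 / 10530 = 1.03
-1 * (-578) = 578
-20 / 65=-4 / 13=-0.31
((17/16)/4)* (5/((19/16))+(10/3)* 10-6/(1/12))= -8347/912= -9.15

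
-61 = -61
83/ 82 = 1.01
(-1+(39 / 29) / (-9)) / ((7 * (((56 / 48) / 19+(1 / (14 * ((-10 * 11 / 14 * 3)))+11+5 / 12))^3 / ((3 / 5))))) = -39438701280000 / 604854975073040419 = -0.00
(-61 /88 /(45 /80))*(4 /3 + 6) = -244 /27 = -9.04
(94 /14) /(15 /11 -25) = -517 /1820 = -0.28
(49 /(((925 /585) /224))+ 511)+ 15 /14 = 19304953 /2590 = 7453.65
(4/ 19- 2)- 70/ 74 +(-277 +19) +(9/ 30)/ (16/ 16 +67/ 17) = -51311209/ 196840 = -260.67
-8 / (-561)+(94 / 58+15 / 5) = 75406 / 16269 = 4.63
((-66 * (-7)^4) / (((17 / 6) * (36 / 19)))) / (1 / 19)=-9534371 / 17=-560845.35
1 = 1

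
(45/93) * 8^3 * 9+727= 91657/31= 2956.68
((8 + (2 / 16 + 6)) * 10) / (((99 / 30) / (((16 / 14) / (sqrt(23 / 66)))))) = 11300 * sqrt(1518) / 5313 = 82.87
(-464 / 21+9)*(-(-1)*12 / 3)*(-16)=17600 / 21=838.10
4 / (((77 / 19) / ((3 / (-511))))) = -228 / 39347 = -0.01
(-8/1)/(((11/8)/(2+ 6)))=-512/11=-46.55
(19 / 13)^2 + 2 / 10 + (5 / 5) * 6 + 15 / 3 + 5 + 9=23099 / 845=27.34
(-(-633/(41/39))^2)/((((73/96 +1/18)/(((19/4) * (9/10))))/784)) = -2941381170576576/1975175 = -1489174969.60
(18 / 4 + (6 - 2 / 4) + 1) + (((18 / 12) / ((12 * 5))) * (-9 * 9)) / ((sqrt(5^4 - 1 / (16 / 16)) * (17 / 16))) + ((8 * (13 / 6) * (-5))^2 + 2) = 67717 / 9 - 27 * sqrt(39) / 2210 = 7524.03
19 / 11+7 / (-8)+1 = 163 / 88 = 1.85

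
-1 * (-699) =699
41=41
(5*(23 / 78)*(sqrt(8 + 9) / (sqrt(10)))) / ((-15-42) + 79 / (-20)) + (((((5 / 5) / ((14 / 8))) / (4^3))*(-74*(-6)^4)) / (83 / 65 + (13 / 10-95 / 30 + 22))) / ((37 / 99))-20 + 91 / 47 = -34360059 / 274715-5*sqrt(170) / 2067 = -125.11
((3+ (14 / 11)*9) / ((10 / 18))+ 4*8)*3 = 9573 / 55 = 174.05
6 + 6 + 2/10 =61/5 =12.20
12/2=6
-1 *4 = -4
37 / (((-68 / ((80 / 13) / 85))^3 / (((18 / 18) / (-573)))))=2368 / 30386327000289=0.00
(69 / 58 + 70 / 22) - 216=-135019 / 638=-211.63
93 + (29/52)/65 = 314369/3380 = 93.01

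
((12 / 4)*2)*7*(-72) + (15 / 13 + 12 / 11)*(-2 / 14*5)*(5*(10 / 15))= -3032374 / 1001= -3029.34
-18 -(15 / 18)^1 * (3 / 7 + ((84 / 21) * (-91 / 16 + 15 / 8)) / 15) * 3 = -2777 / 168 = -16.53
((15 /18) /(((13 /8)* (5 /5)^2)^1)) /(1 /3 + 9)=5 /91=0.05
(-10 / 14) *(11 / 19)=-55 / 133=-0.41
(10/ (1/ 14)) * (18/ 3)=840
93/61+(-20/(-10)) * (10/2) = 11.52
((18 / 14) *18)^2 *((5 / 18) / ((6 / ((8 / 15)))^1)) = 648 / 49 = 13.22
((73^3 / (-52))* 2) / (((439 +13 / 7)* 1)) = -2723119 / 80236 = -33.94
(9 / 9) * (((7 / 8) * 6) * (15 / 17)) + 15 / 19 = 7005 / 1292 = 5.42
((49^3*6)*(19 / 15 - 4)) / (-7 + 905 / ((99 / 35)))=-68219613 / 11065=-6165.35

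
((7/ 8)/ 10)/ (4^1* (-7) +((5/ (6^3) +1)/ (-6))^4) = -1234235584512/ 394943459827435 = -0.00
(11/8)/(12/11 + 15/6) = 121/316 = 0.38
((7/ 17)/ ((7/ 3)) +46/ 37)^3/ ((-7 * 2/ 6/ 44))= -94000098324/ 1742007323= -53.96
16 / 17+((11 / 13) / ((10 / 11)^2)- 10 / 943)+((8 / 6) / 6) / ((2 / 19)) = 4.07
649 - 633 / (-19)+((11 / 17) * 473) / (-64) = 14005975 / 20672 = 677.53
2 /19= 0.11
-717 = -717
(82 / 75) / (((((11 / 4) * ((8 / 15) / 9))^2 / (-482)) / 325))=-780351975 / 121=-6449189.88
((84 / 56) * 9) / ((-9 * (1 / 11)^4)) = -43923 / 2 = -21961.50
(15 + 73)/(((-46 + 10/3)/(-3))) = 99/16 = 6.19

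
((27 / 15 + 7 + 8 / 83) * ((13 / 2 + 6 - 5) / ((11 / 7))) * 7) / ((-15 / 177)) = -16010358 / 4565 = -3507.20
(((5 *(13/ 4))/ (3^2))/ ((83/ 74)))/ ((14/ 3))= 2405/ 6972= 0.34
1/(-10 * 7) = -1/70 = -0.01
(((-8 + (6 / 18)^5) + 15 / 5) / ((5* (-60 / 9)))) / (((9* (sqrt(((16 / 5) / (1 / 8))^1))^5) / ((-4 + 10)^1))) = 607* sqrt(10) / 63700992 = 0.00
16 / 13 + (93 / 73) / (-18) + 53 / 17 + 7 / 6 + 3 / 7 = 663230 / 112931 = 5.87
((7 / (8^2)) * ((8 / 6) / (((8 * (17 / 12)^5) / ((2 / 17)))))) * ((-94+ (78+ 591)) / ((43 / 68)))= 20865600 / 61053851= 0.34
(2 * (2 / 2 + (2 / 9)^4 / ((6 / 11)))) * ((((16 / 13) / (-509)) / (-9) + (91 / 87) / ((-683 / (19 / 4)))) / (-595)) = 38442652153 / 1625218203846510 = 0.00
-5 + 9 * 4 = 31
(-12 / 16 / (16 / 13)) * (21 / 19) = -819 / 1216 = -0.67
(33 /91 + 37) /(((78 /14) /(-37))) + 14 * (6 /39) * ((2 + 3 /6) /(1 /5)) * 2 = -98500 /507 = -194.28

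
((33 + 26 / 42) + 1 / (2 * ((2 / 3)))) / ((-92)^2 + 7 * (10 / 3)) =2887 / 712936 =0.00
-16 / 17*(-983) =15728 / 17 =925.18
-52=-52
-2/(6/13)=-13/3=-4.33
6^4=1296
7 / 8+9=79 / 8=9.88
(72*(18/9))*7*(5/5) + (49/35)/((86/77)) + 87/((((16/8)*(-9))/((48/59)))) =1005.32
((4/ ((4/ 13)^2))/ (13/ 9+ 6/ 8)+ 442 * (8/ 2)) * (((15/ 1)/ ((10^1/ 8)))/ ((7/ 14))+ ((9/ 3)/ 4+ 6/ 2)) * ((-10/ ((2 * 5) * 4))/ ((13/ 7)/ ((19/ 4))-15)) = 2084432259/ 2455952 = 848.73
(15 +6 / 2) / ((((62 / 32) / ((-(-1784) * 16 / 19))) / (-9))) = -125612.98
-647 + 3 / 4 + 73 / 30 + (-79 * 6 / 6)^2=335831 / 60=5597.18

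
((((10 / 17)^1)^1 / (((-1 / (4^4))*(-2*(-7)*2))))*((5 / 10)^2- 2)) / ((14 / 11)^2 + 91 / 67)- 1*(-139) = 58347029 / 410431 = 142.16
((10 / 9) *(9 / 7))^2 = 100 / 49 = 2.04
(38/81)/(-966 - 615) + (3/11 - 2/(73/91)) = -228363277/102832983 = -2.22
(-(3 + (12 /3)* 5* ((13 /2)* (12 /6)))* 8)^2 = 4426816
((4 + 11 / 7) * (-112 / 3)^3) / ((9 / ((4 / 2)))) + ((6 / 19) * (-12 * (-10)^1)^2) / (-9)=-99925376 / 1539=-64928.77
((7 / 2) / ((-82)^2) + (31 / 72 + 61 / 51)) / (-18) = -0.09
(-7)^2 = 49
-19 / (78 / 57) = -361 / 26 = -13.88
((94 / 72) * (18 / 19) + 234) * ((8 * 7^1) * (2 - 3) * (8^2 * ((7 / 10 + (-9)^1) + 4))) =3625282.02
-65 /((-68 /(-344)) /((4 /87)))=-22360 /1479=-15.12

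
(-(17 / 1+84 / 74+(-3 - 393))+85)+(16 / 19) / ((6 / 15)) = 326874 / 703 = 464.97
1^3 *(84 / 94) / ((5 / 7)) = 294 / 235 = 1.25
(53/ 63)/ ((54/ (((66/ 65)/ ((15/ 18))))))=1166/ 61425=0.02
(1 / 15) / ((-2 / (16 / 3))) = -8 / 45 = -0.18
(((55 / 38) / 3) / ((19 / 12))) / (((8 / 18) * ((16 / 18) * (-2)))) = -4455 / 11552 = -0.39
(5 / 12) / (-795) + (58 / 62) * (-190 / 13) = -10513483 / 768924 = -13.67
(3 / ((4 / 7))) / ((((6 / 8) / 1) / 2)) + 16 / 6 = 50 / 3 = 16.67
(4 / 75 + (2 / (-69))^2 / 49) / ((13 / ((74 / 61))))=0.00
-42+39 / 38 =-1557 / 38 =-40.97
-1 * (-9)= 9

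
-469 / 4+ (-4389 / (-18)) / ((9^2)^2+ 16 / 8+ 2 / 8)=-36926267 / 315036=-117.21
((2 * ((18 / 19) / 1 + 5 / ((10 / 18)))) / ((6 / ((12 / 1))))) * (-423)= -319788 / 19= -16830.95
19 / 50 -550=-27481 / 50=-549.62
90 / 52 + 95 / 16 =1595 / 208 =7.67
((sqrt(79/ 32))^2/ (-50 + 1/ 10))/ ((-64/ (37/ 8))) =14615/ 4087808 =0.00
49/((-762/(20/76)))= -245/14478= -0.02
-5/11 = -0.45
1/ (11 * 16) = 1/ 176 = 0.01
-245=-245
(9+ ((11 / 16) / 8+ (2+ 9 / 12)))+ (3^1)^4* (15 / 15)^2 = 11883 / 128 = 92.84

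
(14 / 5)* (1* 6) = 84 / 5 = 16.80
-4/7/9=-4/63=-0.06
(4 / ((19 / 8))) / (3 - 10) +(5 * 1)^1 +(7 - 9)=367 / 133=2.76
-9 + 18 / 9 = -7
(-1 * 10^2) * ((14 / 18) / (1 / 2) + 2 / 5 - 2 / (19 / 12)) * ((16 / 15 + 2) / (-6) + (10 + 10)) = -2076736 / 1539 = -1349.41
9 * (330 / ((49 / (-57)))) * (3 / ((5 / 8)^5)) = -3328376832 / 30625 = -108681.69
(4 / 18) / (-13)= -2 / 117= -0.02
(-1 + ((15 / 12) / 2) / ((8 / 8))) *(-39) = 117 / 8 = 14.62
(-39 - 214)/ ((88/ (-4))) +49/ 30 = 197/ 15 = 13.13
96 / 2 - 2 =46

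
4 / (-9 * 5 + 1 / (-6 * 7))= -168 / 1891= -0.09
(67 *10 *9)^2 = 36360900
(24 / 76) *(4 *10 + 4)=264 / 19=13.89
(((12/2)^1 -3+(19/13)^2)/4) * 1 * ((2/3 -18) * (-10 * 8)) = 69440/39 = 1780.51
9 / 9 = 1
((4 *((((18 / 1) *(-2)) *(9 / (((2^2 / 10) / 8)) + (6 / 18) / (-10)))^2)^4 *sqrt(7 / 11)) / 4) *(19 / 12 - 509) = -1256533274121091589952236000000000.00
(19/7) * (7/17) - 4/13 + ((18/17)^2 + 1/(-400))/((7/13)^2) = 7015083/1502800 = 4.67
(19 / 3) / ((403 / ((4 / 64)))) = 0.00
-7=-7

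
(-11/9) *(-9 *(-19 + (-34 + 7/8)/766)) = -209.48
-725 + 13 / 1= -712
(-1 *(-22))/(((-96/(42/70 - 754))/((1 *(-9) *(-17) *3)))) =6339861/80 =79248.26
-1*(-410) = 410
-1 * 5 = -5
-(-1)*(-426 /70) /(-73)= 213 /2555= 0.08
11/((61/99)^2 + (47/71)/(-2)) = 15309162/67735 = 226.02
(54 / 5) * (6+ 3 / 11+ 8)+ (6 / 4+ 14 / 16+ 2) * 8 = 10403 / 55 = 189.15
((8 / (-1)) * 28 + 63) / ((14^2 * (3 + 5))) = -23 / 224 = -0.10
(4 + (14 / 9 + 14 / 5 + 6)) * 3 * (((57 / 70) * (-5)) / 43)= -6137 / 1505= -4.08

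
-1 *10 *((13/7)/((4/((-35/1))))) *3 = 975/2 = 487.50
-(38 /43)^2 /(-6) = 0.13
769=769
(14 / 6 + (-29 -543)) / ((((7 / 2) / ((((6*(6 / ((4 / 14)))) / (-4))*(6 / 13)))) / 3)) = 92286 / 13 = 7098.92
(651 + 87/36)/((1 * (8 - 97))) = -7841/1068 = -7.34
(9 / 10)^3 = 729 / 1000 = 0.73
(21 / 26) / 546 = 1 / 676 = 0.00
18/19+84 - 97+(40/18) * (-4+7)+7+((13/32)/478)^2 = 1.61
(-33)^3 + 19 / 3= -107792 / 3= -35930.67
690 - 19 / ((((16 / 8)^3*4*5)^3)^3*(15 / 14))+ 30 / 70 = 2490909232988159999999069 / 3607772528640000000000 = 690.43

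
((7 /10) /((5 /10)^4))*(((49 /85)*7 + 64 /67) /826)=113684 /1680025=0.07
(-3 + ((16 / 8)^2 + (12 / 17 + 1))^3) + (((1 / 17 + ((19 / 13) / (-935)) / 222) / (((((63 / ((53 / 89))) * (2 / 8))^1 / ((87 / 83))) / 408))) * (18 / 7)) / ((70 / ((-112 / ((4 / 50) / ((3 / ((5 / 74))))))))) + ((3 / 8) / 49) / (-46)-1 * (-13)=-1975.90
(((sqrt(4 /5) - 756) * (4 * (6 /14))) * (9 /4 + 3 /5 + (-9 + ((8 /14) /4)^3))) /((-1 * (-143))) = 13662756 /245245 - 253014 * sqrt(5) /8583575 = 55.64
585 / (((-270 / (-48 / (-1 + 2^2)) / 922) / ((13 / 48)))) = 77909 / 9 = 8656.56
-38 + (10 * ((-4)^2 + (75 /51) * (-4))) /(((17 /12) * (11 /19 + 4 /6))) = 396758 /20519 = 19.34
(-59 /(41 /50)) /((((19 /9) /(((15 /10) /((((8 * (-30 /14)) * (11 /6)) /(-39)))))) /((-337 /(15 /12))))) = 146557593 /8569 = 17103.23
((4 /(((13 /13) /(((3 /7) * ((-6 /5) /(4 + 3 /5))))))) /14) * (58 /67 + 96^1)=-233640 /75509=-3.09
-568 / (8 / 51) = -3621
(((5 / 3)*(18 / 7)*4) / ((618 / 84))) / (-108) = -20 / 927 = -0.02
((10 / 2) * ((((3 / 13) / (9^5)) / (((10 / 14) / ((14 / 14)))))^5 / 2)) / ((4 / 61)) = 1025227 / 5484578138766893482351276995000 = 0.00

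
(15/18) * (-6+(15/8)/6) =-455/96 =-4.74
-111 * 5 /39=-14.23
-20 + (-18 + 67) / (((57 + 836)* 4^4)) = -4572111 / 228608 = -20.00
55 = 55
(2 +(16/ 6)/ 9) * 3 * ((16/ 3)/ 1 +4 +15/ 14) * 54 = 27094/ 7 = 3870.57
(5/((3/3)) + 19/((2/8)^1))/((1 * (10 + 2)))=27/4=6.75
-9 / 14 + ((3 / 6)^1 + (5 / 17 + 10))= 1208 / 119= 10.15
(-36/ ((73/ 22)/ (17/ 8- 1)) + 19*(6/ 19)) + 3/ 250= -113031/ 18250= -6.19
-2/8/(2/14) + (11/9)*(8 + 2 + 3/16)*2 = 1667/72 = 23.15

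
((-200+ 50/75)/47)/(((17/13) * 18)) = -3887/21573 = -0.18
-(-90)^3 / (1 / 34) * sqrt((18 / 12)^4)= 55768500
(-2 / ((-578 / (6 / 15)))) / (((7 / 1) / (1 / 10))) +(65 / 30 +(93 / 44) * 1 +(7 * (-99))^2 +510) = 3209527583107 / 6675900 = 480763.28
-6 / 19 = -0.32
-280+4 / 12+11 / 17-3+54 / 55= -788311 / 2805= -281.04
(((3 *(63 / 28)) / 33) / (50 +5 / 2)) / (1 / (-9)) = -27 / 770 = -0.04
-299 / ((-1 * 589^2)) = 299 / 346921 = 0.00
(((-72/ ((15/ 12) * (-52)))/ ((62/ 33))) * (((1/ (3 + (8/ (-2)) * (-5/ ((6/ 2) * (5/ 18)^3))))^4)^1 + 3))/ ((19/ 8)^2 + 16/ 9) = 96288643697155666944/ 403852554102584588495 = 0.24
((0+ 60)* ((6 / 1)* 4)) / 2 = 720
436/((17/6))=2616/17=153.88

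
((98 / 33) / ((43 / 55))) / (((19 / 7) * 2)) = 1715 / 2451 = 0.70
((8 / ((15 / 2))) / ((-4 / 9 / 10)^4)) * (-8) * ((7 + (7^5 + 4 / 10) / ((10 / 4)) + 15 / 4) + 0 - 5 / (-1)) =-14737558770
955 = 955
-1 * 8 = -8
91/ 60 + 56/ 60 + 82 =1689/ 20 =84.45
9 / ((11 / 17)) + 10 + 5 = 318 / 11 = 28.91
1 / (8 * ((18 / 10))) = 5 / 72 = 0.07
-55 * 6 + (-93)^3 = -804687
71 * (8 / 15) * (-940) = -106784 / 3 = -35594.67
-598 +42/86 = -25693/43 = -597.51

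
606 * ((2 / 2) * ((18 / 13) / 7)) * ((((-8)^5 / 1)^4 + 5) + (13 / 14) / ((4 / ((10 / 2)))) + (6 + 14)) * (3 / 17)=40630372802658650629377 / 1666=24387978873144448156.89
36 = 36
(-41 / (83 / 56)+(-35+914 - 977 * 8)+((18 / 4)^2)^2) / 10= -8704509 / 13280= -655.46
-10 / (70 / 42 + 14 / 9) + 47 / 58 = -133 / 58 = -2.29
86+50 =136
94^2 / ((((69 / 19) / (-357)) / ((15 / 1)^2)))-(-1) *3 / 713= -139347917097 / 713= -195438873.91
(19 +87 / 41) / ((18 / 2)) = 866 / 369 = 2.35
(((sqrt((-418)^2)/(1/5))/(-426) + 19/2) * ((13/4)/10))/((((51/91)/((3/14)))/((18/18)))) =330733/579360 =0.57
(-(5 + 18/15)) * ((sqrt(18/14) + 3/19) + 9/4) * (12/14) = -17019/1330 - 558 * sqrt(7)/245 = -18.82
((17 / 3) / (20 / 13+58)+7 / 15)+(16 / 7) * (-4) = -697379 / 81270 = -8.58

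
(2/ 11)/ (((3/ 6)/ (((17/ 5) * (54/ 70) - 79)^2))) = 714599824/ 336875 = 2121.26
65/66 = 0.98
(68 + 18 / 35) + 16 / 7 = 354 / 5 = 70.80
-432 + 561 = 129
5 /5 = 1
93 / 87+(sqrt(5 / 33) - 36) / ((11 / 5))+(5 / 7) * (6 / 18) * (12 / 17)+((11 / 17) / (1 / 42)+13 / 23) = 5 * sqrt(165) / 363+11014268 / 873103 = 12.79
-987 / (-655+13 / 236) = 33276 / 22081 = 1.51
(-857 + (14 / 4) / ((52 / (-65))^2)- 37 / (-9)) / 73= -244057 / 21024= -11.61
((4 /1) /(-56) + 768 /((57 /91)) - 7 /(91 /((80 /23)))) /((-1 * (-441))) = 97490095 /35074494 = 2.78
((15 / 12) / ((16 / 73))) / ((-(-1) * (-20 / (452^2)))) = -932137 / 16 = -58258.56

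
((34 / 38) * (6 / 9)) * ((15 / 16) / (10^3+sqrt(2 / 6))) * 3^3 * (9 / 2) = 7745625 / 113999962 - 20655 * sqrt(3) / 911999696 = 0.07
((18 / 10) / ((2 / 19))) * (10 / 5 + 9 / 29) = 11457 / 290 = 39.51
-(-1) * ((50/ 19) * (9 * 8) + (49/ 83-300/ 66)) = 3218191/ 17347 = 185.52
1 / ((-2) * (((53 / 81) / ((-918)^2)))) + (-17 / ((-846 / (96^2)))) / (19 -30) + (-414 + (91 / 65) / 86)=-7592587982193 / 11782430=-644399.16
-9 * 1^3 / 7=-9 / 7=-1.29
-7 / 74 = -0.09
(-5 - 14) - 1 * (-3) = -16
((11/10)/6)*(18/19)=33/190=0.17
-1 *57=-57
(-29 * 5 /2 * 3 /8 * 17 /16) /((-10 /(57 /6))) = 28101 /1024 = 27.44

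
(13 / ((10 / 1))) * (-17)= -22.10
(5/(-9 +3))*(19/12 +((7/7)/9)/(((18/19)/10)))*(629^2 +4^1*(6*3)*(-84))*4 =-1739532745/486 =-3579285.48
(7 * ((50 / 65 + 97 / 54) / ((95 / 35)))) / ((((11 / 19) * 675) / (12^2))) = 705992 / 289575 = 2.44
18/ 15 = 6/ 5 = 1.20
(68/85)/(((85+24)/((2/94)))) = 4/25615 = 0.00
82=82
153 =153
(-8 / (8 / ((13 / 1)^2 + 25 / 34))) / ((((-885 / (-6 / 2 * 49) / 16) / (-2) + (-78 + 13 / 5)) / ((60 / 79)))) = 452446400 / 265292191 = 1.71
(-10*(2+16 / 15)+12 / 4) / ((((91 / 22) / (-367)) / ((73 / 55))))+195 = 4713481 / 1365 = 3453.10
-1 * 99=-99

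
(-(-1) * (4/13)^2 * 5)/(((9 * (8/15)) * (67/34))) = 1700/33969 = 0.05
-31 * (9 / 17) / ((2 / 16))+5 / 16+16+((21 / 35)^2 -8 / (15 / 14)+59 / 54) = -22214809 / 183600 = -121.00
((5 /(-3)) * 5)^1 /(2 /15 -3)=125 /43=2.91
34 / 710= 0.05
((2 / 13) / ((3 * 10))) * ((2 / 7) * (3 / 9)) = 2 / 4095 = 0.00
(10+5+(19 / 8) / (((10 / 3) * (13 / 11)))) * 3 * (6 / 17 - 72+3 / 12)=-47269251 / 14144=-3342.00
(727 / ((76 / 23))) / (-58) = -3.79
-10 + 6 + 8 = 4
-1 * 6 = -6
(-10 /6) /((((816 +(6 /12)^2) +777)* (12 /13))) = -65 /57357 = -0.00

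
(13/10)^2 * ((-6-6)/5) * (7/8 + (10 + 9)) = -80613/1000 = -80.61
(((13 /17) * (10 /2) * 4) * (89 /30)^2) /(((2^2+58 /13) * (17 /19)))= 25434331 /1430550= 17.78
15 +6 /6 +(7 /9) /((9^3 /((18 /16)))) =93319 /5832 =16.00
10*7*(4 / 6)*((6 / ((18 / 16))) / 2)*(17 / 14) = 1360 / 9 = 151.11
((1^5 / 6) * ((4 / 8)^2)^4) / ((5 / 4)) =1 / 1920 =0.00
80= 80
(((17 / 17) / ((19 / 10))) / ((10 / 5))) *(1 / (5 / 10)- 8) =-30 / 19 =-1.58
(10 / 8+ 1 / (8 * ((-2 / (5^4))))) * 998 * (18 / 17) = -2717055 / 68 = -39956.69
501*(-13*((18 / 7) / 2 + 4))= -240981 / 7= -34425.86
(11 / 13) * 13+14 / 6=40 / 3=13.33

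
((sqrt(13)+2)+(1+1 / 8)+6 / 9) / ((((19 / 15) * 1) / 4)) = 60 * sqrt(13) / 19+455 / 38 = 23.36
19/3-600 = -1781/3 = -593.67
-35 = -35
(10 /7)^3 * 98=2000 /7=285.71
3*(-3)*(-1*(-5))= -45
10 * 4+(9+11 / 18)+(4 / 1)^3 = 2045 / 18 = 113.61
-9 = -9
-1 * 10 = -10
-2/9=-0.22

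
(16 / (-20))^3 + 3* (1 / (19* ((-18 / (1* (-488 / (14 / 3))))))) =6738 / 16625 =0.41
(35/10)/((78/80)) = 140/39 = 3.59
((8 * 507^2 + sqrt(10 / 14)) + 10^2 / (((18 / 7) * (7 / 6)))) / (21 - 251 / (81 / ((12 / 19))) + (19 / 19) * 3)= 513 * sqrt(35) / 79156 + 263736549 / 2827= 93292.06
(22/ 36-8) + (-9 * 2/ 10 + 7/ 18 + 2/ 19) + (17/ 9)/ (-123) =-915997/ 105165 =-8.71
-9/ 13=-0.69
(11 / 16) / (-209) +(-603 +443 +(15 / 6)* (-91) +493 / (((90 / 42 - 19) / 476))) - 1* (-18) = -256314163 / 17936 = -14290.49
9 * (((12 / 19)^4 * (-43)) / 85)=-0.72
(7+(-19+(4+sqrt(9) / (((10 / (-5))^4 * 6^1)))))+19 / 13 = -2707 / 416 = -6.51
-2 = -2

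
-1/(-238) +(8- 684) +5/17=-160817/238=-675.70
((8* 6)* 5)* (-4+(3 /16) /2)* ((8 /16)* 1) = -1875 /4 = -468.75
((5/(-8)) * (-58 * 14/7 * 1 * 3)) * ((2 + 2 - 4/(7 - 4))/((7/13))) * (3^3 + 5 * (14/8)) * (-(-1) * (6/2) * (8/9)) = 2156440/21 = 102687.62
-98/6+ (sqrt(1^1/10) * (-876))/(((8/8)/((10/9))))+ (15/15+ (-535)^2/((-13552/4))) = -292 * sqrt(10)/3 - 1014523/10164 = -407.61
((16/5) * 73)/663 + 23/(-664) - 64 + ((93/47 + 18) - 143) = -186.70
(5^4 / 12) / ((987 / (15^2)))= 11.87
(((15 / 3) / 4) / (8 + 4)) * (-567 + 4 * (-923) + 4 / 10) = -21293 / 48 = -443.60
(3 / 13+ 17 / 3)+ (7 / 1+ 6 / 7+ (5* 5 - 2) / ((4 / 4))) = 10034 / 273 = 36.75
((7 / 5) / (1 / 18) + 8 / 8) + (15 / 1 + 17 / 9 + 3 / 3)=44.09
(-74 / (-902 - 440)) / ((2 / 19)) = 703 / 1342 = 0.52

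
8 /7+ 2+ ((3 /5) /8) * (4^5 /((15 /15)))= 2798 /35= 79.94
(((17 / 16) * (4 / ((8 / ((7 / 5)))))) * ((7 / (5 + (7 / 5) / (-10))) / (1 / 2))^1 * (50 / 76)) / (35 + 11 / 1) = 104125 / 3398112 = 0.03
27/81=0.33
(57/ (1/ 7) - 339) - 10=50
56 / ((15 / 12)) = 224 / 5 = 44.80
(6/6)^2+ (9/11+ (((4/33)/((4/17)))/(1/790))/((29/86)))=1156720/957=1208.69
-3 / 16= -0.19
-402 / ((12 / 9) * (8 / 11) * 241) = -6633 / 3856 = -1.72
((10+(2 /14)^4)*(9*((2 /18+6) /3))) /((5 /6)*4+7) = 1320605 /74431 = 17.74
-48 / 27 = -16 / 9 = -1.78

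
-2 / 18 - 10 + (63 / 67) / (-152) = -10.12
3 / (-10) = -3 / 10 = -0.30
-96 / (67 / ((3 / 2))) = -2.15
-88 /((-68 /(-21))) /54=-77 /153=-0.50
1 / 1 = 1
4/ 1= 4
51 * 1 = 51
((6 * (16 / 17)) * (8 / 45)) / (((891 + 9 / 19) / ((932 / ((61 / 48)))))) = 36265984 / 43911765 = 0.83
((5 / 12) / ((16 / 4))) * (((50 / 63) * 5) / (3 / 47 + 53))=29375 / 3770928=0.01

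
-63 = -63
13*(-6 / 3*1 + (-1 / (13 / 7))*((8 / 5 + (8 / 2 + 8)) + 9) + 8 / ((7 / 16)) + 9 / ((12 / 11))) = 22507 / 140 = 160.76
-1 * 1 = -1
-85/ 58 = -1.47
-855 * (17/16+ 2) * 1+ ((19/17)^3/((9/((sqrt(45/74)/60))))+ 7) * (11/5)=-208243/80+ 75449 * sqrt(370)/327205800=-2603.03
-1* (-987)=987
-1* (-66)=66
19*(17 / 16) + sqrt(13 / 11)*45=323 / 16 + 45*sqrt(143) / 11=69.11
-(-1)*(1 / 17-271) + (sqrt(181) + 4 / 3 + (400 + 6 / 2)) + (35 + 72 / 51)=sqrt(181) + 8660 / 51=183.26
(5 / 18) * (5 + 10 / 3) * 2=125 / 27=4.63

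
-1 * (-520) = 520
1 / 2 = 0.50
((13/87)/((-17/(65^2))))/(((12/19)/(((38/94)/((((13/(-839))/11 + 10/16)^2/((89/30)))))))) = -240489737756445320/1326166450986177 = -181.34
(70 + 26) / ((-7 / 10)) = -960 / 7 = -137.14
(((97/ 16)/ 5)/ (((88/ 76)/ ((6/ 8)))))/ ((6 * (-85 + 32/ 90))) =-16587/ 10726144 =-0.00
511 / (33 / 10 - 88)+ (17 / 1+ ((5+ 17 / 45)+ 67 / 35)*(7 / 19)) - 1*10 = 3.65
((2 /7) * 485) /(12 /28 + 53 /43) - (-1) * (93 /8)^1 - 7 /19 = 359771 /3800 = 94.68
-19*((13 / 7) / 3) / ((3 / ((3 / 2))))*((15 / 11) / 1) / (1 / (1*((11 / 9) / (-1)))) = 1235 / 126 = 9.80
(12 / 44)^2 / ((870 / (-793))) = -2379 / 35090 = -0.07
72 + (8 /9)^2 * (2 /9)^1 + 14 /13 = 694214 /9477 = 73.25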